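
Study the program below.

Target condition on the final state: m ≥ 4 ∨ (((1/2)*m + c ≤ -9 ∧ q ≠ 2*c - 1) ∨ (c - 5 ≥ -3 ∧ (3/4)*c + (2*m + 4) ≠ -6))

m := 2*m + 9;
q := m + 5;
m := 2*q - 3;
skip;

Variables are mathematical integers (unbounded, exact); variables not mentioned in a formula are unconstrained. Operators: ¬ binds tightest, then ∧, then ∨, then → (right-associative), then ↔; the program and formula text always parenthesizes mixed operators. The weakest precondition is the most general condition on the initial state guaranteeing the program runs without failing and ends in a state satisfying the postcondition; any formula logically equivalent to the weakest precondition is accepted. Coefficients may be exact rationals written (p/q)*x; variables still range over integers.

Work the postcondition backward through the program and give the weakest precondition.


Working backward. After the program, the postcondition m ≥ 4 ∨ (((1/2)*m + c ≤ -9 ∧ q ≠ 2*c - 1) ∨ (c - 5 ≥ -3 ∧ (3/4)*c + (2*m + 4) ≠ -6)) must hold; in canonical form it is m ≥ 4 ∨ (c + (1/2)*m ≤ -9 ∧ q ≠ 2*c - 1) ∨ (c ≥ 2 ∧ (3/4)*c + 2*m ≠ -10).
Before skip: m ≥ 4 ∨ (c + (1/2)*m ≤ -9 ∧ q ≠ 2*c - 1) ∨ (c ≥ 2 ∧ (3/4)*c + 2*m ≠ -10)
Before m := 2*q - 3: 2*q ≥ 7 ∨ (c + q ≤ -15/2 ∧ q ≠ 2*c - 1) ∨ (c ≥ 2 ∧ (3/4)*c + 4*q ≠ -4)
Before q := m + 5: 2*m ≥ -3 ∨ (c + m ≤ -25/2 ∧ m ≠ 2*c - 6) ∨ (c ≥ 2 ∧ (3/4)*c + 4*m ≠ -24)
Before m := 2*m + 9: 4*m ≥ -21 ∨ (c + 2*m ≤ -43/2 ∧ 2*m ≠ 2*c - 15) ∨ (c ≥ 2 ∧ (3/4)*c + 8*m ≠ -60)
Answer: WP = 4*m ≥ -21 ∨ (c + 2*m ≤ -43/2 ∧ 2*m ≠ 2*c - 15) ∨ (c ≥ 2 ∧ (3/4)*c + 8*m ≠ -60)


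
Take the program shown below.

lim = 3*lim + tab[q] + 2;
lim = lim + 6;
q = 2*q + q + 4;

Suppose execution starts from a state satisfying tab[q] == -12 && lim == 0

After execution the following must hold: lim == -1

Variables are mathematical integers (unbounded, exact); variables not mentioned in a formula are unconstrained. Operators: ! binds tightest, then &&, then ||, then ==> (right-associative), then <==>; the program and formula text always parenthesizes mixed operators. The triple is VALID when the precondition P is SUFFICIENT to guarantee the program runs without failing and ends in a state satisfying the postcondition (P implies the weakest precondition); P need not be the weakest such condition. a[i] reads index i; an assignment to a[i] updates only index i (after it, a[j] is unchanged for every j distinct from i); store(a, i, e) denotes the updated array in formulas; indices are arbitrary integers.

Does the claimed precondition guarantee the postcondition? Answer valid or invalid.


Working backward. After the program, lim == -1 must hold.
Before q := 2*q + q + 4: lim == -1
Before lim := lim + 6: lim == -7
Before lim := 3*lim + tab[q] + 2: tab[q] + 3*lim == -9
The weakest precondition is tab[q] + 3*lim == -9.
Check whether tab[q] == -12 && lim == 0 implies it.
Countermodel: at the initial state lim = 0, q = 0, tab = {[0] = -12, elsewhere -12}, the precondition holds but the weakest precondition fails.
Answer: invalid


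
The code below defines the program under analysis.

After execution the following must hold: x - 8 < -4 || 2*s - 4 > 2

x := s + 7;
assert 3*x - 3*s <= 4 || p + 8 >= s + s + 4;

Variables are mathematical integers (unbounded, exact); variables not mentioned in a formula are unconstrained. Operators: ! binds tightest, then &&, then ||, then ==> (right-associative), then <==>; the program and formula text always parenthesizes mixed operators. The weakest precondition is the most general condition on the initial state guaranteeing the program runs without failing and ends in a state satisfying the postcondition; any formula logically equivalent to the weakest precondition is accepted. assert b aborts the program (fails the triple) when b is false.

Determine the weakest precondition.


Working backward. After the program, the postcondition x - 8 < -4 || 2*s - 4 > 2 must hold; in canonical form it is x < 4 || 2*s > 6.
Before assert 3*x - 3*s <= 4 || p + 8 >= s + s + 4: (3*x <= 3*s + 4 || p >= 2*s - 4) && (x < 4 || 2*s > 6)
Before x := s + 7: p >= 2*s - 4 && (s < -3 || 2*s > 6)
Answer: WP = p >= 2*s - 4 && (s < -3 || 2*s > 6)


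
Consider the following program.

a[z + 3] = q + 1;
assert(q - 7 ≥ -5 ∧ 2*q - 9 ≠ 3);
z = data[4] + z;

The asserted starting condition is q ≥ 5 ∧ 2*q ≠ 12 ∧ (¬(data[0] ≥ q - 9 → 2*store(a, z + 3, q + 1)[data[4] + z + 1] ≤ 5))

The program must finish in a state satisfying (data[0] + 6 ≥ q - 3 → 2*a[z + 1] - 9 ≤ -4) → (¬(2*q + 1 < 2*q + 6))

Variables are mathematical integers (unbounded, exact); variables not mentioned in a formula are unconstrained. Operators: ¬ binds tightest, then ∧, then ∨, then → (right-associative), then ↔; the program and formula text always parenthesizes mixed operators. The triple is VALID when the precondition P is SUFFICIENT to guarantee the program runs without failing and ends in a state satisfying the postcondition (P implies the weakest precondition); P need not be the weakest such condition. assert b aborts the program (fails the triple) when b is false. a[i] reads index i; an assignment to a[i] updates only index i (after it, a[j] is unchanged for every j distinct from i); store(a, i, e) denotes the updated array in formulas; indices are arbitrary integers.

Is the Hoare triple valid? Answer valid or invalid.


Working backward. After the program, the postcondition (data[0] + 6 ≥ q - 3 → 2*a[z + 1] - 9 ≤ -4) → (¬(2*q + 1 < 2*q + 6)) must hold; in canonical form it is ¬(data[0] ≥ q - 9 → 2*a[z + 1] ≤ 5).
Before z := data[4] + z: ¬(data[0] ≥ q - 9 → 2*a[data[4] + z + 1] ≤ 5)
Before assert q - 7 ≥ -5 ∧ 2*q - 9 ≠ 3: q ≥ 2 ∧ 2*q ≠ 12 ∧ (¬(data[0] ≥ q - 9 → 2*a[data[4] + z + 1] ≤ 5))
Before a[z + 3] := q + 1: q ≥ 2 ∧ 2*q ≠ 12 ∧ (¬(data[0] ≥ q - 9 → 2*store(a, z + 3, q + 1)[data[4] + z + 1] ≤ 5))
The weakest precondition is q ≥ 2 ∧ 2*q ≠ 12 ∧ (¬(data[0] ≥ q - 9 → 2*store(a, z + 3, q + 1)[data[4] + z + 1] ≤ 5)).
Check whether q ≥ 5 ∧ 2*q ≠ 12 ∧ (¬(data[0] ≥ q - 9 → 2*store(a, z + 3, q + 1)[data[4] + z + 1] ≤ 5)) implies it.
Every state satisfying the precondition satisfies the weakest precondition: the implication holds.
Answer: valid


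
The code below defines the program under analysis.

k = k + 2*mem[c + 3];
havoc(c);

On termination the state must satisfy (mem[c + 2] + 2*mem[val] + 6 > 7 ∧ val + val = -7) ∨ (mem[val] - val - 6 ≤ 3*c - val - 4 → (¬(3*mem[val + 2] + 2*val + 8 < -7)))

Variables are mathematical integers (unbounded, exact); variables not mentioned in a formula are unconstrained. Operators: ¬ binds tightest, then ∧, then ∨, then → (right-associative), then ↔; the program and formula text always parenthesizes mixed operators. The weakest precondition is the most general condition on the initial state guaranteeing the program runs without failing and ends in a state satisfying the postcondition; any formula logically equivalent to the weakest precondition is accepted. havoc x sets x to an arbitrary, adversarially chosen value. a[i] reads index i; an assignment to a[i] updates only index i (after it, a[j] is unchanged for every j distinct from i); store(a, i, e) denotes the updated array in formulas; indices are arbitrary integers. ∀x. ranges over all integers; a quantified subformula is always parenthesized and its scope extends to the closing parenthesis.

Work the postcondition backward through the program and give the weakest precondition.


Working backward. After the program, the postcondition (mem[c + 2] + 2*mem[val] + 6 > 7 ∧ val + val = -7) ∨ (mem[val] - val - 6 ≤ 3*c - val - 4 → (¬(3*mem[val + 2] + 2*val + 8 < -7))) must hold; in canonical form it is (mem[c + 2] + 2*mem[val] > 1 ∧ 2*val = -7) ∨ (mem[val] ≤ 3*c + 2 → (¬(3*mem[val + 2] + 2*val < -15))).
Before havoc c: ∀c_1. ((mem[c_1 + 2] + 2*mem[val] > 1 ∧ 2*val = -7) ∨ (mem[val] ≤ 3*c_1 + 2 → (¬(3*mem[val + 2] + 2*val < -15))))
Before k := k + 2*mem[c + 3]: ∀c_1. ((mem[c_1 + 2] + 2*mem[val] > 1 ∧ 2*val = -7) ∨ (mem[val] ≤ 3*c_1 + 2 → (¬(3*mem[val + 2] + 2*val < -15))))
Answer: WP = ∀c_1. ((mem[c_1 + 2] + 2*mem[val] > 1 ∧ 2*val = -7) ∨ (mem[val] ≤ 3*c_1 + 2 → (¬(3*mem[val + 2] + 2*val < -15))))


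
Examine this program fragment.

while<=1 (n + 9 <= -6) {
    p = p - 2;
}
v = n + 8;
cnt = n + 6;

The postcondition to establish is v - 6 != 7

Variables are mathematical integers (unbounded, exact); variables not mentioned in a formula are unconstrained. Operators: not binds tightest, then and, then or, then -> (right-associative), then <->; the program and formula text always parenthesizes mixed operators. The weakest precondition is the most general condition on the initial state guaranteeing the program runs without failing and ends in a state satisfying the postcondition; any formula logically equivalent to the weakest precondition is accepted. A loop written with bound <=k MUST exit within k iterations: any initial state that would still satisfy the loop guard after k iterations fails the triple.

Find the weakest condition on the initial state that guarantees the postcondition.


Working backward. After the program, the postcondition v - 6 != 7 must hold; in canonical form it is v != 13.
Before cnt := n + 6: v != 13
Before v := n + 8: n != 5
Before the loop (bound <=1), unroll the exhaustion recursion (WP_0 = exit-now case; WP_j = one more guarded iteration, up to j = 1):
  WP_0: (not (n <= -15)) and n != 5
  WP_1: (n <= -15 -> ((not (n <= -15)) and n != 5)) and ((not (n <= -15)) -> n != 5)
So before the loop: (n <= -15 -> ((not (n <= -15)) and n != 5)) and ((not (n <= -15)) -> n != 5)
Answer: WP = (n <= -15 -> ((not (n <= -15)) and n != 5)) and ((not (n <= -15)) -> n != 5)


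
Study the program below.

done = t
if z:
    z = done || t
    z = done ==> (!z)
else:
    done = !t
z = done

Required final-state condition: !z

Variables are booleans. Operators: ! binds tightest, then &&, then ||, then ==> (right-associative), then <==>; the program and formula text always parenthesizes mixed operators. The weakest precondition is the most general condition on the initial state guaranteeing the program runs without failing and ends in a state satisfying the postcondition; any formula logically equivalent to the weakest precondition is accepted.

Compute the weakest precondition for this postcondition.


Working backward. After the program, !z must hold.
Before z := done: !done
Then branch requires !done; else branch requires t.
Before the if: (z ==> (!done)) && ((!z) ==> t)
Before done := t: (z ==> (!t)) && ((!z) ==> t)
Answer: WP = (z ==> (!t)) && ((!z) ==> t)


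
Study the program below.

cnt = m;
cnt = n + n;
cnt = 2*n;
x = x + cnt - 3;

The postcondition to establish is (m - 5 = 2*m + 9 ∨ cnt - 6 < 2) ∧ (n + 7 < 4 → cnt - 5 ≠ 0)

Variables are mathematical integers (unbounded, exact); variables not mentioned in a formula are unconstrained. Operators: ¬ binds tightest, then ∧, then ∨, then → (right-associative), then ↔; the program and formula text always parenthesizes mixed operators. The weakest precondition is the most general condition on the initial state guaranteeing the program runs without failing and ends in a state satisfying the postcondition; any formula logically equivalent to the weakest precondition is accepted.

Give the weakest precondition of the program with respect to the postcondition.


Working backward. After the program, the postcondition (m - 5 = 2*m + 9 ∨ cnt - 6 < 2) ∧ (n + 7 < 4 → cnt - 5 ≠ 0) must hold; in canonical form it is (m = -14 ∨ cnt < 8) ∧ (n < -3 → cnt ≠ 5).
Before x := x + cnt - 3: (m = -14 ∨ cnt < 8) ∧ (n < -3 → cnt ≠ 5)
Before cnt := 2*n: (m = -14 ∨ 2*n < 8) ∧ (n < -3 → 2*n ≠ 5)
Before cnt := n + n: (m = -14 ∨ 2*n < 8) ∧ (n < -3 → 2*n ≠ 5)
Before cnt := m: (m = -14 ∨ 2*n < 8) ∧ (n < -3 → 2*n ≠ 5)
Answer: WP = (m = -14 ∨ 2*n < 8) ∧ (n < -3 → 2*n ≠ 5)


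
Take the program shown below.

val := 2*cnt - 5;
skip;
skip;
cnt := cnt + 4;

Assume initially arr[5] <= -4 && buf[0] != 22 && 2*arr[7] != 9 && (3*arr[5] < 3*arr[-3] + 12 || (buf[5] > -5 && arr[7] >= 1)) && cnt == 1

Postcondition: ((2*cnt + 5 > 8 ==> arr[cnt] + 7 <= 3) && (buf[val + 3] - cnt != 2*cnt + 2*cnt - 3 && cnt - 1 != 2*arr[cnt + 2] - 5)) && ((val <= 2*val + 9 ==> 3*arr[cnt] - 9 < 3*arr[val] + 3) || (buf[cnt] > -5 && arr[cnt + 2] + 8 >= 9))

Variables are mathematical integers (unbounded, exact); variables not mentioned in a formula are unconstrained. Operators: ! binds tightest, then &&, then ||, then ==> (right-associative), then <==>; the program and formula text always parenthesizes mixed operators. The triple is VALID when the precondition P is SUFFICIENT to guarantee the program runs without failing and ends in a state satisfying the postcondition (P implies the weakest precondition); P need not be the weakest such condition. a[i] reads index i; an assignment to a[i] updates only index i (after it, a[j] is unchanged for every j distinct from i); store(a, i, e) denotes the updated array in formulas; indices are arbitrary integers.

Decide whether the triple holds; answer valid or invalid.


Working backward. After the program, the postcondition ((2*cnt + 5 > 8 ==> arr[cnt] + 7 <= 3) && (buf[val + 3] - cnt != 2*cnt + 2*cnt - 3 && cnt - 1 != 2*arr[cnt + 2] - 5)) && ((val <= 2*val + 9 ==> 3*arr[cnt] - 9 < 3*arr[val] + 3) || (buf[cnt] > -5 && arr[cnt + 2] + 8 >= 9)) must hold; in canonical form it is (2*cnt > 3 ==> arr[cnt] <= -4) && buf[val + 3] != 5*cnt - 3 && cnt != 2*arr[cnt + 2] - 4 && ((val >= -9 ==> 3*arr[cnt] < 3*arr[val] + 12) || (buf[cnt] > -5 && arr[cnt + 2] >= 1)).
Before cnt := cnt + 4: (2*cnt > -5 ==> arr[cnt + 4] <= -4) && buf[val + 3] != 5*cnt + 17 && cnt != 2*arr[cnt + 6] - 8 && ((val >= -9 ==> 3*arr[cnt + 4] < 3*arr[val] + 12) || (buf[cnt + 4] > -5 && arr[cnt + 6] >= 1))
Before skip: (2*cnt > -5 ==> arr[cnt + 4] <= -4) && buf[val + 3] != 5*cnt + 17 && cnt != 2*arr[cnt + 6] - 8 && ((val >= -9 ==> 3*arr[cnt + 4] < 3*arr[val] + 12) || (buf[cnt + 4] > -5 && arr[cnt + 6] >= 1))
Before skip: (2*cnt > -5 ==> arr[cnt + 4] <= -4) && buf[val + 3] != 5*cnt + 17 && cnt != 2*arr[cnt + 6] - 8 && ((val >= -9 ==> 3*arr[cnt + 4] < 3*arr[val] + 12) || (buf[cnt + 4] > -5 && arr[cnt + 6] >= 1))
Before val := 2*cnt - 5: (2*cnt > -5 ==> arr[cnt + 4] <= -4) && buf[2*cnt - 2] != 5*cnt + 17 && cnt != 2*arr[cnt + 6] - 8 && ((2*cnt >= -4 ==> 3*arr[cnt + 4] < 3*arr[2*cnt - 5] + 12) || (buf[cnt + 4] > -5 && arr[cnt + 6] >= 1))
The weakest precondition is (2*cnt > -5 ==> arr[cnt + 4] <= -4) && buf[2*cnt - 2] != 5*cnt + 17 && cnt != 2*arr[cnt + 6] - 8 && ((2*cnt >= -4 ==> 3*arr[cnt + 4] < 3*arr[2*cnt - 5] + 12) || (buf[cnt + 4] > -5 && arr[cnt + 6] >= 1)).
Check whether arr[5] <= -4 && buf[0] != 22 && 2*arr[7] != 9 && (3*arr[5] < 3*arr[-3] + 12 || (buf[5] > -5 && arr[7] >= 1)) && cnt == 1 implies it.
Every state satisfying the precondition satisfies the weakest precondition: the implication holds.
Answer: valid


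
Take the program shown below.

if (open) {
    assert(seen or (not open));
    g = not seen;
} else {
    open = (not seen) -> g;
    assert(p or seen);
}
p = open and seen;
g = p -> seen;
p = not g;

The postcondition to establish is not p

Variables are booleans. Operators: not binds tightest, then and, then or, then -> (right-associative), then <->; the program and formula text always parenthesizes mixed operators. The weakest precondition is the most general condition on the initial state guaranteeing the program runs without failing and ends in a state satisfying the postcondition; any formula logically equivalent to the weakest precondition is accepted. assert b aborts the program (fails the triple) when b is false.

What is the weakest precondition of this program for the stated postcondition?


Working backward. After the program, not p must hold.
Before p := not g: g
Before g := p -> seen: p -> seen
Before p := open and seen: (open and seen) -> seen
Then branch requires (seen or (not open)) and ((open and seen) -> seen); else branch requires (p or seen) and ((((not seen) -> g) and seen) -> seen).
Before the if: (open -> ((seen or (not open)) and ((open and seen) -> seen))) and ((not open) -> ((p or seen) and ((((not seen) -> g) and seen) -> seen)))
Answer: WP = (open -> ((seen or (not open)) and ((open and seen) -> seen))) and ((not open) -> ((p or seen) and ((((not seen) -> g) and seen) -> seen)))


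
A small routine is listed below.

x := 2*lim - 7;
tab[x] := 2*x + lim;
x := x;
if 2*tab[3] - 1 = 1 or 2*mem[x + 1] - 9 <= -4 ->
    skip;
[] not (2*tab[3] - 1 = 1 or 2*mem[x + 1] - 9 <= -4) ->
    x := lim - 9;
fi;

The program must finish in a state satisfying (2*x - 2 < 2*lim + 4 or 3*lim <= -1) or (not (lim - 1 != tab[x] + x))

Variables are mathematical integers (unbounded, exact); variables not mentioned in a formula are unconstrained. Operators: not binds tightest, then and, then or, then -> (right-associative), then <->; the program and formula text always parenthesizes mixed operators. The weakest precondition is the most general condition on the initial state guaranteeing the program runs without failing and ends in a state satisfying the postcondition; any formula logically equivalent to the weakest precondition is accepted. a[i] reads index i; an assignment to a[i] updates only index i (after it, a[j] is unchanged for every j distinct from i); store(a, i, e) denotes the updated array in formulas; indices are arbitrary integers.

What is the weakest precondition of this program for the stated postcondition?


Working backward. After the program, the postcondition (2*x - 2 < 2*lim + 4 or 3*lim <= -1) or (not (lim - 1 != tab[x] + x)) must hold; in canonical form it is 2*x < 2*lim + 6 or 3*lim <= -1 or (not (lim != tab[x] + x + 1)).
Then branch requires 2*x < 2*lim + 6 or 3*lim <= -1 or (not (lim != tab[x] + x + 1)); else branch requires true.
Before the if: (2*tab[3] = 2 or 2*mem[x + 1] <= 5) -> (2*x < 2*lim + 6 or 3*lim <= -1 or (not (lim != tab[x] + x + 1)))
Before x := x: (2*tab[3] = 2 or 2*mem[x + 1] <= 5) -> (2*x < 2*lim + 6 or 3*lim <= -1 or (not (lim != tab[x] + x + 1)))
Before tab[x] := 2*x + lim: (2*store(tab, x, lim + 2*x)[3] = 2 or 2*mem[x + 1] <= 5) -> (2*x < 2*lim + 6 or 3*lim <= -1 or (not (lim != store(tab, x, lim + 2*x)[x] + x + 1)))
Before x := 2*lim - 7: (2*store(tab, 2*lim - 7, 5*lim - 14)[3] = 2 or 2*mem[2*lim - 6] <= 5) -> (2*lim < 20 or 3*lim <= -1 or (not (store(tab, 2*lim - 7, 5*lim - 14)[2*lim - 7] + lim != 6)))
Answer: WP = (2*store(tab, 2*lim - 7, 5*lim - 14)[3] = 2 or 2*mem[2*lim - 6] <= 5) -> (2*lim < 20 or 3*lim <= -1 or (not (store(tab, 2*lim - 7, 5*lim - 14)[2*lim - 7] + lim != 6)))


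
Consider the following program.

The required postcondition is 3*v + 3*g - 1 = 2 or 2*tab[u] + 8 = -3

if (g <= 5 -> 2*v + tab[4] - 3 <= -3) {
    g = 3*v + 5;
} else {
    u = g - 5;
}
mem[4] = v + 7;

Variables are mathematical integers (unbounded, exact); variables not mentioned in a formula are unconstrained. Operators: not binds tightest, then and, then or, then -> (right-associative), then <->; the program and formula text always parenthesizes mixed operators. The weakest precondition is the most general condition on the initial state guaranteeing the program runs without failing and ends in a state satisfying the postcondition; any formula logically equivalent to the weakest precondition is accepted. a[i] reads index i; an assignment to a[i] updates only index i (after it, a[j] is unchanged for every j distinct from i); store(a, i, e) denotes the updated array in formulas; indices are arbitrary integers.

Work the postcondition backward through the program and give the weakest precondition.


Working backward. After the program, the postcondition 3*v + 3*g - 1 = 2 or 2*tab[u] + 8 = -3 must hold; in canonical form it is 3*g + 3*v = 3 or 2*tab[u] = -11.
Before mem[4] := v + 7: 3*g + 3*v = 3 or 2*tab[u] = -11
Then branch requires 12*v = -12 or 2*tab[u] = -11; else branch requires 3*g + 3*v = 3 or 2*tab[g - 5] = -11.
Before the if: ((g <= 5 -> tab[4] + 2*v <= 0) -> (12*v = -12 or 2*tab[u] = -11)) and ((not (g <= 5 -> tab[4] + 2*v <= 0)) -> (3*g + 3*v = 3 or 2*tab[g - 5] = -11))
Answer: WP = ((g <= 5 -> tab[4] + 2*v <= 0) -> (12*v = -12 or 2*tab[u] = -11)) and ((not (g <= 5 -> tab[4] + 2*v <= 0)) -> (3*g + 3*v = 3 or 2*tab[g - 5] = -11))


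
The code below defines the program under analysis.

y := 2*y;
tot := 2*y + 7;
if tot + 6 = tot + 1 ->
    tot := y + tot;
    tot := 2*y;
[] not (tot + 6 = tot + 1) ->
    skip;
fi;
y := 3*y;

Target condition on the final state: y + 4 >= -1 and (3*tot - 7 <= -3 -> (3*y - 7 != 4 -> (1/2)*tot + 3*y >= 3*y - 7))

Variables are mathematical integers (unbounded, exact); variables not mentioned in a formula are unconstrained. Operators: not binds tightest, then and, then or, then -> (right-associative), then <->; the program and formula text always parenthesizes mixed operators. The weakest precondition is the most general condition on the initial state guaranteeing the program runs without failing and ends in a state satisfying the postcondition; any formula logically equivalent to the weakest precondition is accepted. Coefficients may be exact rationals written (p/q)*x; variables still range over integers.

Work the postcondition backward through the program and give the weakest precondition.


Working backward. After the program, the postcondition y + 4 >= -1 and (3*tot - 7 <= -3 -> (3*y - 7 != 4 -> (1/2)*tot + 3*y >= 3*y - 7)) must hold; in canonical form it is y >= -5 and (3*tot <= 4 -> (3*y != 11 -> (1/2)*tot >= -7)).
Before y := 3*y: 3*y >= -5 and (3*tot <= 4 -> (9*y != 11 -> (1/2)*tot >= -7))
Then branch requires 3*y >= -5 and (6*y <= 4 -> (9*y != 11 -> y >= -7)); else branch requires 3*y >= -5 and (3*tot <= 4 -> (9*y != 11 -> (1/2)*tot >= -7)).
Before the if: 3*y >= -5 and (3*tot <= 4 -> (9*y != 11 -> (1/2)*tot >= -7))
Before tot := 2*y + 7: 3*y >= -5 and (6*y <= -17 -> (9*y != 11 -> y >= -21/2))
Before y := 2*y: 6*y >= -5 and (12*y <= -17 -> (18*y != 11 -> 2*y >= -21/2))
Answer: WP = 6*y >= -5 and (12*y <= -17 -> (18*y != 11 -> 2*y >= -21/2))


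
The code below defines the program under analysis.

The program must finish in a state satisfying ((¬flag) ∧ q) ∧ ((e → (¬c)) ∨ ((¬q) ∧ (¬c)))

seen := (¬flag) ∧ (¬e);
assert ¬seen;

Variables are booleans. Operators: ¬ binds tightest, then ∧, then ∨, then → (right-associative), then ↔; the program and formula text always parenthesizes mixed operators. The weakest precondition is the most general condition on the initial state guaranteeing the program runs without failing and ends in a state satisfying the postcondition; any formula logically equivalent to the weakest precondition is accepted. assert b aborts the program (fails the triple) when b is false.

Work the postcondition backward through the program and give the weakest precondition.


Working backward. After the program, the postcondition ((¬flag) ∧ q) ∧ ((e → (¬c)) ∨ ((¬q) ∧ (¬c))) must hold; in canonical form it is (¬flag) ∧ q ∧ ((e → (¬c)) ∨ ((¬q) ∧ (¬c))).
Before assert ¬seen: (¬seen) ∧ (¬flag) ∧ q ∧ ((e → (¬c)) ∨ ((¬q) ∧ (¬c)))
Before seen := (¬flag) ∧ (¬e): (¬((¬flag) ∧ (¬e))) ∧ (¬flag) ∧ q ∧ ((e → (¬c)) ∨ ((¬q) ∧ (¬c)))
Answer: WP = (¬((¬flag) ∧ (¬e))) ∧ (¬flag) ∧ q ∧ ((e → (¬c)) ∨ ((¬q) ∧ (¬c)))


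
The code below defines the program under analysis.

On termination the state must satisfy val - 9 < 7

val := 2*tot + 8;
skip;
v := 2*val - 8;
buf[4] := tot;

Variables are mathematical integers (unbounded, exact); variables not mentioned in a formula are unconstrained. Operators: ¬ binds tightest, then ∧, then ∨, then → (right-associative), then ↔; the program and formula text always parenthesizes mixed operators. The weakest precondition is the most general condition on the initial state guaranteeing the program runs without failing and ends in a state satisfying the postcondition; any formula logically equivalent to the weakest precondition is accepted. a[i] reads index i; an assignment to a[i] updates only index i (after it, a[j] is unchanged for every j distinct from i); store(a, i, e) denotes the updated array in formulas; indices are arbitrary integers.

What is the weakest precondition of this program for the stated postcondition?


Working backward. After the program, the postcondition val - 9 < 7 must hold; in canonical form it is val < 16.
Before buf[4] := tot: val < 16
Before v := 2*val - 8: val < 16
Before skip: val < 16
Before val := 2*tot + 8: 2*tot < 8
Answer: WP = 2*tot < 8


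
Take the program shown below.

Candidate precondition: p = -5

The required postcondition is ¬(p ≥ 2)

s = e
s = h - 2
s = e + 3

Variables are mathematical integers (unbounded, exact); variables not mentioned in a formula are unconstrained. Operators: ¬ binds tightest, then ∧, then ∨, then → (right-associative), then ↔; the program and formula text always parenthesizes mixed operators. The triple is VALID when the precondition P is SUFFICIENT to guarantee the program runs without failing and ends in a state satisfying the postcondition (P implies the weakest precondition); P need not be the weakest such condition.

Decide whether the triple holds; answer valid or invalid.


Working backward. After the program, ¬(p ≥ 2) must hold.
Before s := e + 3: ¬(p ≥ 2)
Before s := h - 2: ¬(p ≥ 2)
Before s := e: ¬(p ≥ 2)
The weakest precondition is ¬(p ≥ 2).
Check whether p = -5 implies it.
Every state satisfying the precondition satisfies the weakest precondition: the implication holds.
Answer: valid


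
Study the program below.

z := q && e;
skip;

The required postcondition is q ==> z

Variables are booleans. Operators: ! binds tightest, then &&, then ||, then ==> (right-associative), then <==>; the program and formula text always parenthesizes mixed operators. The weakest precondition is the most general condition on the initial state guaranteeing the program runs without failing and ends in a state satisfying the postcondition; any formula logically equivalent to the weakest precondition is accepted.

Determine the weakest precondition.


Working backward. After the program, q ==> z must hold.
Before skip: q ==> z
Before z := q && e: q ==> (q && e)
Answer: WP = q ==> (q && e)


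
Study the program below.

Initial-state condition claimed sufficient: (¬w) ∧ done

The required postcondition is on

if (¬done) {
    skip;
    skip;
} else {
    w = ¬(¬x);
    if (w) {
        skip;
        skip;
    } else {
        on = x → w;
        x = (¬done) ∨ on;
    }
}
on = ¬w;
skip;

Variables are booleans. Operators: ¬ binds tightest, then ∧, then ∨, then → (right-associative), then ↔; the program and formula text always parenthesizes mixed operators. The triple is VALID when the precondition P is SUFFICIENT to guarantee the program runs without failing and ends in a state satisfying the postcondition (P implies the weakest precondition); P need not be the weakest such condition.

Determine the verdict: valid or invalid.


Working backward. After the program, on must hold.
Before skip: on
Before on := ¬w: ¬w
Then branch requires ¬w; else branch requires x → (¬x).
Before the if: ((¬done) → (¬w)) ∧ (done → (x → (¬x)))
The weakest precondition is ((¬done) → (¬w)) ∧ (done → (x → (¬x))).
Check whether (¬w) ∧ done implies it.
Countermodel: at the initial state done = true, w = false, x = true, the precondition holds but the weakest precondition fails.
Answer: invalid


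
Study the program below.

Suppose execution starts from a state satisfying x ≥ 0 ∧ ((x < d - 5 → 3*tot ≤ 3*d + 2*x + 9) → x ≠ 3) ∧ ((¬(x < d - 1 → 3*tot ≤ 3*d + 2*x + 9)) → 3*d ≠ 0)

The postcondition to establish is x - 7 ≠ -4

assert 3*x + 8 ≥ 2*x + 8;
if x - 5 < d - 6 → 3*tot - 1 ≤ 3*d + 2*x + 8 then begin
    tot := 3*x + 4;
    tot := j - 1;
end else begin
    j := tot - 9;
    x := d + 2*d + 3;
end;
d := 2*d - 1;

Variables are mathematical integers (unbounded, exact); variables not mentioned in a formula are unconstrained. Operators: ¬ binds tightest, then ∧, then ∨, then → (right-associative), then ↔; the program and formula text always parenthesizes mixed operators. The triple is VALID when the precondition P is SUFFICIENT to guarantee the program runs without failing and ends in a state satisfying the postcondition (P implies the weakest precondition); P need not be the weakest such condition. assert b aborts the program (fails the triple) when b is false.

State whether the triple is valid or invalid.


Working backward. After the program, the postcondition x - 7 ≠ -4 must hold; in canonical form it is x ≠ 3.
Before d := 2*d - 1: x ≠ 3
Then branch requires x ≠ 3; else branch requires 3*d ≠ 0.
Before the if: ((x < d - 1 → 3*tot ≤ 3*d + 2*x + 9) → x ≠ 3) ∧ ((¬(x < d - 1 → 3*tot ≤ 3*d + 2*x + 9)) → 3*d ≠ 0)
Before assert 3*x + 8 ≥ 2*x + 8: x ≥ 0 ∧ ((x < d - 1 → 3*tot ≤ 3*d + 2*x + 9) → x ≠ 3) ∧ ((¬(x < d - 1 → 3*tot ≤ 3*d + 2*x + 9)) → 3*d ≠ 0)
The weakest precondition is x ≥ 0 ∧ ((x < d - 1 → 3*tot ≤ 3*d + 2*x + 9) → x ≠ 3) ∧ ((¬(x < d - 1 → 3*tot ≤ 3*d + 2*x + 9)) → 3*d ≠ 0).
Check whether x ≥ 0 ∧ ((x < d - 5 → 3*tot ≤ 3*d + 2*x + 9) → x ≠ 3) ∧ ((¬(x < d - 1 → 3*tot ≤ 3*d + 2*x + 9)) → 3*d ≠ 0) implies it.
Every state satisfying the precondition satisfies the weakest precondition: the implication holds.
Answer: valid


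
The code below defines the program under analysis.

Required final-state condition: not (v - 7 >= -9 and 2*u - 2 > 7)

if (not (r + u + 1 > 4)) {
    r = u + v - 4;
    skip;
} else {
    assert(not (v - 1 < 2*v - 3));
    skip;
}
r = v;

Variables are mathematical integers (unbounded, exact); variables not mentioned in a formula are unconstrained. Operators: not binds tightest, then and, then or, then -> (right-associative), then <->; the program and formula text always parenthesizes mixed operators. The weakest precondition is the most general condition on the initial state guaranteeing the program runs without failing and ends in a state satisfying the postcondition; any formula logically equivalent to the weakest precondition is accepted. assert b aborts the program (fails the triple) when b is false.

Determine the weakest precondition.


Working backward. After the program, the postcondition not (v - 7 >= -9 and 2*u - 2 > 7) must hold; in canonical form it is not (v >= -2 and 2*u > 9).
Before r := v: not (v >= -2 and 2*u > 9)
Then branch requires not (v >= -2 and 2*u > 9); else branch requires (not (v > 2)) and (not (v >= -2 and 2*u > 9)).
Before the if: ((not (r + u > 3)) -> (not (v >= -2 and 2*u > 9))) and (r + u > 3 -> ((not (v > 2)) and (not (v >= -2 and 2*u > 9))))
Answer: WP = ((not (r + u > 3)) -> (not (v >= -2 and 2*u > 9))) and (r + u > 3 -> ((not (v > 2)) and (not (v >= -2 and 2*u > 9))))


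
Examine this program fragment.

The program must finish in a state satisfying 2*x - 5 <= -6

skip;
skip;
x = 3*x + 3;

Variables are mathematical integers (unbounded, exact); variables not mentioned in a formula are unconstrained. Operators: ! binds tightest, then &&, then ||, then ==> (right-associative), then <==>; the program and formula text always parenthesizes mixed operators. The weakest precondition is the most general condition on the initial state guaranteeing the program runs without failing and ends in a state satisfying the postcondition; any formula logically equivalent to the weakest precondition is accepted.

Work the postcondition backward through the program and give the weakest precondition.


Working backward. After the program, the postcondition 2*x - 5 <= -6 must hold; in canonical form it is 2*x <= -1.
Before x := 3*x + 3: 6*x <= -7
Before skip: 6*x <= -7
Before skip: 6*x <= -7
Answer: WP = 6*x <= -7


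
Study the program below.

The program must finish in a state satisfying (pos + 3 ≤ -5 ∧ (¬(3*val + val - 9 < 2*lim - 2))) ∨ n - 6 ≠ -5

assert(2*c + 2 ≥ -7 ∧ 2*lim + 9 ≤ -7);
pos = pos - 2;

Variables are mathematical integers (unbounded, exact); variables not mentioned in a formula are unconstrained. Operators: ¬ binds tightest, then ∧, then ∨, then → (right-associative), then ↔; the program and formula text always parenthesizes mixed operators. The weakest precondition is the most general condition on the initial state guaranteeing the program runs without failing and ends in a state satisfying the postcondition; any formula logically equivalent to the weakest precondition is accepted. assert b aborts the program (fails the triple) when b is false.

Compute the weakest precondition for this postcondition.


Working backward. After the program, the postcondition (pos + 3 ≤ -5 ∧ (¬(3*val + val - 9 < 2*lim - 2))) ∨ n - 6 ≠ -5 must hold; in canonical form it is (pos ≤ -8 ∧ (¬(4*val < 2*lim + 7))) ∨ n ≠ 1.
Before pos := pos - 2: (pos ≤ -6 ∧ (¬(4*val < 2*lim + 7))) ∨ n ≠ 1
Before assert 2*c + 2 ≥ -7 ∧ 2*lim + 9 ≤ -7: 2*c ≥ -9 ∧ 2*lim ≤ -16 ∧ ((pos ≤ -6 ∧ (¬(4*val < 2*lim + 7))) ∨ n ≠ 1)
Answer: WP = 2*c ≥ -9 ∧ 2*lim ≤ -16 ∧ ((pos ≤ -6 ∧ (¬(4*val < 2*lim + 7))) ∨ n ≠ 1)


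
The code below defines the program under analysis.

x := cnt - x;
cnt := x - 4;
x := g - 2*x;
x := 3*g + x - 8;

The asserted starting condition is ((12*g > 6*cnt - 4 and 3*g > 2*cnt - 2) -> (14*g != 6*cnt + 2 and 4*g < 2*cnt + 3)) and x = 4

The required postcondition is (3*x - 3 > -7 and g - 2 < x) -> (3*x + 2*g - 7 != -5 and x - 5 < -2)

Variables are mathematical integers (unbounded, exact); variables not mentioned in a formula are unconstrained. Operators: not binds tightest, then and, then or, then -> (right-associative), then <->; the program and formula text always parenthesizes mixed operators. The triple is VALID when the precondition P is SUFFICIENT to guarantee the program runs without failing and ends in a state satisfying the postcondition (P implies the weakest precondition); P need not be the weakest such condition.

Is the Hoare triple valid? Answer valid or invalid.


Working backward. After the program, the postcondition (3*x - 3 > -7 and g - 2 < x) -> (3*x + 2*g - 7 != -5 and x - 5 < -2) must hold; in canonical form it is (3*x > -4 and g < x + 2) -> (2*g + 3*x != 2 and x < 3).
Before x := 3*g + x - 8: (9*g + 3*x > 20 and 2*g + x > 6) -> (11*g + 3*x != 26 and 3*g + x < 11)
Before x := g - 2*x: (12*g > 6*x + 20 and 3*g > 2*x + 6) -> (14*g != 6*x + 26 and 4*g < 2*x + 11)
Before cnt := x - 4: (12*g > 6*x + 20 and 3*g > 2*x + 6) -> (14*g != 6*x + 26 and 4*g < 2*x + 11)
Before x := cnt - x: (12*g + 6*x > 6*cnt + 20 and 3*g + 2*x > 2*cnt + 6) -> (14*g + 6*x != 6*cnt + 26 and 4*g + 2*x < 2*cnt + 11)
The weakest precondition is (12*g + 6*x > 6*cnt + 20 and 3*g + 2*x > 2*cnt + 6) -> (14*g + 6*x != 6*cnt + 26 and 4*g + 2*x < 2*cnt + 11).
Check whether ((12*g > 6*cnt - 4 and 3*g > 2*cnt - 2) -> (14*g != 6*cnt + 2 and 4*g < 2*cnt + 3)) and x = 4 implies it.
Every state satisfying the precondition satisfies the weakest precondition: the implication holds.
Answer: valid


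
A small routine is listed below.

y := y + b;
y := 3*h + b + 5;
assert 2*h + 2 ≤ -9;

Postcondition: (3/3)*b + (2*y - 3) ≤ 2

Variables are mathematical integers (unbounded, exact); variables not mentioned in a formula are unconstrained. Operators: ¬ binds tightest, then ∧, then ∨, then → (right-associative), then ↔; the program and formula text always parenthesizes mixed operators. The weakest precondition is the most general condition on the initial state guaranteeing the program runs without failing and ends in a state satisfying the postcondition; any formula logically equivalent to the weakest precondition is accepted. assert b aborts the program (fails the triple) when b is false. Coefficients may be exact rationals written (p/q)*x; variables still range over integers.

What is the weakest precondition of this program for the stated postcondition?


Working backward. After the program, the postcondition (3/3)*b + (2*y - 3) ≤ 2 must hold; in canonical form it is b + 2*y ≤ 5.
Before assert 2*h + 2 ≤ -9: 2*h ≤ -11 ∧ b + 2*y ≤ 5
Before y := 3*h + b + 5: 2*h ≤ -11 ∧ 3*b + 6*h ≤ -5
Before y := y + b: 2*h ≤ -11 ∧ 3*b + 6*h ≤ -5
Answer: WP = 2*h ≤ -11 ∧ 3*b + 6*h ≤ -5


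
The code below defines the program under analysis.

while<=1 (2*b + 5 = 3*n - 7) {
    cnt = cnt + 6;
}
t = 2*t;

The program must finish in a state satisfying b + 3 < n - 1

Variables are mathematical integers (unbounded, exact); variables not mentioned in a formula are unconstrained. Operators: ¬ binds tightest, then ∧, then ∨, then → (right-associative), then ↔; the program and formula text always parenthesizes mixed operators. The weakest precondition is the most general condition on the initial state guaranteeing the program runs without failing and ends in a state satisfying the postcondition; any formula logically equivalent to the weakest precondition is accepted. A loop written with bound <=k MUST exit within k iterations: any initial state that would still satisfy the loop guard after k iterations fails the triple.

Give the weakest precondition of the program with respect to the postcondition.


Working backward. After the program, the postcondition b + 3 < n - 1 must hold; in canonical form it is b < n - 4.
Before t := 2*t: b < n - 4
Before the loop (bound <=1), unroll the exhaustion recursion (WP_0 = exit-now case; WP_j = one more guarded iteration, up to j = 1):
  WP_0: (¬(2*b = 3*n - 12)) ∧ b < n - 4
  WP_1: (2*b = 3*n - 12 → ((¬(2*b = 3*n - 12)) ∧ b < n - 4)) ∧ ((¬(2*b = 3*n - 12)) → b < n - 4)
So before the loop: (2*b = 3*n - 12 → ((¬(2*b = 3*n - 12)) ∧ b < n - 4)) ∧ ((¬(2*b = 3*n - 12)) → b < n - 4)
Answer: WP = (2*b = 3*n - 12 → ((¬(2*b = 3*n - 12)) ∧ b < n - 4)) ∧ ((¬(2*b = 3*n - 12)) → b < n - 4)


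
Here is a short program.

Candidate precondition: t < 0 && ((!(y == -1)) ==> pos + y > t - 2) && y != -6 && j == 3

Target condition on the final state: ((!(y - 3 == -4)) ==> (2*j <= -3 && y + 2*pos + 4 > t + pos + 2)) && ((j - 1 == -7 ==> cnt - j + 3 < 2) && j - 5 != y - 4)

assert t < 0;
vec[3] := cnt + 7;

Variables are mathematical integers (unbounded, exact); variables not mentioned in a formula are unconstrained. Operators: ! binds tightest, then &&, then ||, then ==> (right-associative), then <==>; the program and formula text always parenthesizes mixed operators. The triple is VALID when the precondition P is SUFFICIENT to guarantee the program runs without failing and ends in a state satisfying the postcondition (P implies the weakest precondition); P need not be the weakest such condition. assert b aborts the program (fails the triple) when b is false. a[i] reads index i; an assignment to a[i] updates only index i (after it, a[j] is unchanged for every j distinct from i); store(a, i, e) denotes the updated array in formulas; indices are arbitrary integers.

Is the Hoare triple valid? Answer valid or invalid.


Working backward. After the program, the postcondition ((!(y - 3 == -4)) ==> (2*j <= -3 && y + 2*pos + 4 > t + pos + 2)) && ((j - 1 == -7 ==> cnt - j + 3 < 2) && j - 5 != y - 4) must hold; in canonical form it is ((!(y == -1)) ==> (2*j <= -3 && pos + y > t - 2)) && (j == -6 ==> cnt < j - 1) && j != y + 1.
Before vec[3] := cnt + 7: ((!(y == -1)) ==> (2*j <= -3 && pos + y > t - 2)) && (j == -6 ==> cnt < j - 1) && j != y + 1
Before assert t < 0: t < 0 && ((!(y == -1)) ==> (2*j <= -3 && pos + y > t - 2)) && (j == -6 ==> cnt < j - 1) && j != y + 1
The weakest precondition is t < 0 && ((!(y == -1)) ==> (2*j <= -3 && pos + y > t - 2)) && (j == -6 ==> cnt < j - 1) && j != y + 1.
Check whether t < 0 && ((!(y == -1)) ==> pos + y > t - 2) && y != -6 && j == 3 implies it.
Countermodel: at the initial state cnt = 0, j = 3, pos = 5, t = -1, y = -7, the precondition holds but the weakest precondition fails.
Answer: invalid


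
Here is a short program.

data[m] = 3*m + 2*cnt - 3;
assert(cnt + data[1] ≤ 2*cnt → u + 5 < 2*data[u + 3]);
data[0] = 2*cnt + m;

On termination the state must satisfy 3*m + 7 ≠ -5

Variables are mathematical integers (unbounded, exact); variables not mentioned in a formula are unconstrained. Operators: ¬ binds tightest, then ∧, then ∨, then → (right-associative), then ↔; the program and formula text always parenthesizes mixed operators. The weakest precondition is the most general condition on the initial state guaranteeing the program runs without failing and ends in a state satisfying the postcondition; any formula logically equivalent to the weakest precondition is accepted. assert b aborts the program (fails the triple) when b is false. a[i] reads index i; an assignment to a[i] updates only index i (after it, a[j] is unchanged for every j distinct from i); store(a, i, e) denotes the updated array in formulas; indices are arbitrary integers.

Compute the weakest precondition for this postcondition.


Working backward. After the program, the postcondition 3*m + 7 ≠ -5 must hold; in canonical form it is 3*m ≠ -12.
Before data[0] := 2*cnt + m: 3*m ≠ -12
Before assert cnt + data[1] ≤ 2*cnt → u + 5 < 2*data[u + 3]: (data[1] ≤ cnt → u < 2*data[u + 3] - 5) ∧ 3*m ≠ -12
Before data[m] := 3*m + 2*cnt - 3: (store(data, m, 2*cnt + 3*m - 3)[1] ≤ cnt → u < 2*store(data, m, 2*cnt + 3*m - 3)[u + 3] - 5) ∧ 3*m ≠ -12
Answer: WP = (store(data, m, 2*cnt + 3*m - 3)[1] ≤ cnt → u < 2*store(data, m, 2*cnt + 3*m - 3)[u + 3] - 5) ∧ 3*m ≠ -12
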